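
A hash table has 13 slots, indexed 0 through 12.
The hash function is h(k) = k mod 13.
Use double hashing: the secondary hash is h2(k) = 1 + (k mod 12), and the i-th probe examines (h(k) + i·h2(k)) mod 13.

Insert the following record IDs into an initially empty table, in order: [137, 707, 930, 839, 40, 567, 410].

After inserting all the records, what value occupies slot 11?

137: h=7 -> slot 7
707: h=5 -> slot 5
930: h=7, h2=7, probe 7,1 -> slot 1
839: h=7, h2=12, probe 7,6 -> slot 6
40: h=1, h2=5, probe 1,6,11 -> slot 11
567: h=8 -> slot 8
410: h=7, h2=3, probe 7,10 -> slot 10
Table: [_, 930, _, _, _, 707, 839, 137, 567, _, 410, 40, _]

40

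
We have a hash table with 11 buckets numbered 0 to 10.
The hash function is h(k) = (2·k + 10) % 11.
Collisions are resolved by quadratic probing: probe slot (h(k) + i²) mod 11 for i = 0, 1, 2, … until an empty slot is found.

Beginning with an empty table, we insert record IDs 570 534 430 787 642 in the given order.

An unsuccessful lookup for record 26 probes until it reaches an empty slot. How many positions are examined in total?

2

570: h=6 → slot 6
534: h=0 → slot 0
430: h=1 → slot 1
787: h=0, probe 0,1,4 → slot 4
642: h=7 → slot 7
Table: [534, 430, ∅, ∅, 787, ∅, 570, 642, ∅, ∅, ∅]
Lookup 26: h=7, probe 7,8 → slot 8 empty, not found.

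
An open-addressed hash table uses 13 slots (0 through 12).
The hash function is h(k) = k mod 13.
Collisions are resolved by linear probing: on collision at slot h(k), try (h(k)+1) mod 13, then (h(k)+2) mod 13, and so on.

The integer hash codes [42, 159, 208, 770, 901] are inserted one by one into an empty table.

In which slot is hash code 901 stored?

Insert 42: h=3, slot 3 empty → index 3.
Insert 159: h=3, slot 3 occupied → index 4.
Insert 208: h=0, slot 0 empty → index 0.
Insert 770: h=3, slots 3,4 occupied → index 5.
Insert 901: h=4, slots 4,5 occupied → index 6.
Table: [208, -, -, 42, 159, 770, 901, -, -, -, -, -, -]

6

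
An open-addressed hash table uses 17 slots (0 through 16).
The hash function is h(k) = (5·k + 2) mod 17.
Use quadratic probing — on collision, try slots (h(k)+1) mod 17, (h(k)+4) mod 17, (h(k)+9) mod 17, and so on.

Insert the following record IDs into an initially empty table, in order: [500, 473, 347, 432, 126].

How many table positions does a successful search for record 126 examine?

5

500: h=3 -> slot 3
473: h=4 -> slot 4
347: h=3, probe 3,4,7 -> slot 7
432: h=3, probe 3,4,7,12 -> slot 12
126: h=3, probe 3,4,7,12,2 -> slot 2
Table: [∅, ∅, 126, 500, 473, ∅, ∅, 347, ∅, ∅, ∅, ∅, 432, ∅, ∅, ∅, ∅]
Lookup 126: h=3, probe 3,4,7,12,2 → found at 2.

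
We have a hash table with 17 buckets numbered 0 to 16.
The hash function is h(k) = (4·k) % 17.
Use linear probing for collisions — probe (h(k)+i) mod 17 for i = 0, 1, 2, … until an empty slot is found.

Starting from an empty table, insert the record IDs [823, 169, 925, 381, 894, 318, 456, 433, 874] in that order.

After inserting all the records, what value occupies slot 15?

823: h=11 -> slot 11
169: h=13 -> slot 13
925: h=11, probe 11,12 -> slot 12
381: h=11, probe 11,12,13,14 -> slot 14
894: h=6 -> slot 6
318: h=14, probe 14,15 -> slot 15
456: h=5 -> slot 5
433: h=15, probe 15,16 -> slot 16
874: h=11, probe 11,12,13,14,15,16,0 -> slot 0
Table: [874, —, —, —, —, 456, 894, —, —, —, —, 823, 925, 169, 381, 318, 433]

318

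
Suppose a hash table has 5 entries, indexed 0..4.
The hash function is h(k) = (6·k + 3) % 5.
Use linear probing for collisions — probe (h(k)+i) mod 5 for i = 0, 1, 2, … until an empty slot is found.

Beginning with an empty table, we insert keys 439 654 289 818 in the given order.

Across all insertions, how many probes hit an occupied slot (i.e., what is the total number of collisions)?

3

439 hashes to 2; slot 2 is free => place at 2.
654 hashes to 2; 2 taken => place at 3.
289 hashes to 2; 2,3 taken => place at 4.
818 hashes to 1; slot 1 is free => place at 1.
Table: [-, 818, 439, 654, 289]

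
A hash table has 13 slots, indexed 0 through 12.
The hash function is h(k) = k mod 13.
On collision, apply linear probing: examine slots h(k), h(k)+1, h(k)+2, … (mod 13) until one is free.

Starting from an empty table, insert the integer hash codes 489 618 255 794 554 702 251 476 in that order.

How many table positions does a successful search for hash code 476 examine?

489: h=8 → slot 8
618: h=7 → slot 7
255: h=8, probe 8,9 → slot 9
794: h=1 → slot 1
554: h=8, probe 8,9,10 → slot 10
702: h=0 → slot 0
251: h=4 → slot 4
476: h=8, probe 8,9,10,11 → slot 11
Table: [702, 794, -, -, 251, -, -, 618, 489, 255, 554, 476, -]
Lookup 476: h=8, probe 8,9,10,11 → found at 11.

4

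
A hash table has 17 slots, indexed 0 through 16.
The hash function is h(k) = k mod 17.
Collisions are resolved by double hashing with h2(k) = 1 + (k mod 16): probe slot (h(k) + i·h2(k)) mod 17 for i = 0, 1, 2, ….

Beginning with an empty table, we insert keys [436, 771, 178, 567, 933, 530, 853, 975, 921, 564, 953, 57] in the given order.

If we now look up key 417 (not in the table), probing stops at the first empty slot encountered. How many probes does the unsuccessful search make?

5

Insert 436: h=11, slot 11 empty -> index 11.
Insert 771: h=6, slot 6 empty -> index 6.
Insert 178: h=8, slot 8 empty -> index 8.
Insert 567: h=6, h2=8, slot 6 occupied -> index 14.
Insert 933: h=15, slot 15 empty -> index 15.
Insert 530: h=3, slot 3 empty -> index 3.
Insert 853: h=3, h2=6, slot 3 occupied -> index 9.
Insert 975: h=6, h2=16, slot 6 occupied -> index 5.
Insert 921: h=3, h2=10, slot 3 occupied -> index 13.
Insert 564: h=3, h2=5, slots 3,8,13 occupied -> index 1.
Insert 953: h=1, h2=10, slots 1,11 occupied -> index 4.
Insert 57: h=6, h2=10, slot 6 occupied -> index 16.
Table: [-, 564, -, 530, 953, 975, 771, -, 178, 853, -, 436, -, 921, 567, 933, 57]
Lookup 417: h=9, h2=2, probe 9,11,13,15,0 → slot 0 empty, not found.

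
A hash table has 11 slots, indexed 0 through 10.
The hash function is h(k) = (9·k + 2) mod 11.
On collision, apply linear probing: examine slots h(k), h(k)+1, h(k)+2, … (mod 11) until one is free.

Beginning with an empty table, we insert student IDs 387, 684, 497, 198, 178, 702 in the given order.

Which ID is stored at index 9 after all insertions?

387: h=9 → slot 9
684: h=9, probe 9,10 → slot 10
497: h=9, probe 9,10,0 → slot 0
198: h=2 → slot 2
178: h=9, probe 9,10,0,1 → slot 1
702: h=6 → slot 6
Table: [497, 178, 198, _, _, _, 702, _, _, 387, 684]

387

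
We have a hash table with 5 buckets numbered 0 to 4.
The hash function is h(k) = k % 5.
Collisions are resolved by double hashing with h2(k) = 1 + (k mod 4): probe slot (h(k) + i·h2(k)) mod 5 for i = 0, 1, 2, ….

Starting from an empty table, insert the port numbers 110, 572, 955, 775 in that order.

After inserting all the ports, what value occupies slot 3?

110: h=0 -> slot 0
572: h=2 -> slot 2
955: h=0, h2=4, probe 0,4 -> slot 4
775: h=0, h2=4, probe 0,4,3 -> slot 3
Table: [110, -, 572, 775, 955]

775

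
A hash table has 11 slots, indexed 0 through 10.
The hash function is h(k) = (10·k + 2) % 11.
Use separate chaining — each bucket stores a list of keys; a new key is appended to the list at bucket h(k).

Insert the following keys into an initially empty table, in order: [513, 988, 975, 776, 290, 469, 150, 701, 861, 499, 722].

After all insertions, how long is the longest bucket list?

5

513 -> bucket 6
988 -> bucket 4
975 -> bucket 6 (collision)
776 -> bucket 7
290 -> bucket 9
469 -> bucket 6 (collision)
150 -> bucket 6 (collision)
701 -> bucket 5
861 -> bucket 10
499 -> bucket 9 (collision)
722 -> bucket 6 (collision)
Final buckets:
0: -
1: -
2: -
3: -
4: 988
5: 701
6: 513 -> 975 -> 469 -> 150 -> 722
7: 776
8: -
9: 290 -> 499
10: 861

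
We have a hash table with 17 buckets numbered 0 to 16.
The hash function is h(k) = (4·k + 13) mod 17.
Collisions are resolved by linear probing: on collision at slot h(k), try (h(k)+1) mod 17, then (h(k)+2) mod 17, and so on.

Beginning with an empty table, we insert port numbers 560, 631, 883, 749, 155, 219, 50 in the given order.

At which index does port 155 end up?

5

560: h=9 -> slot 9
631: h=4 -> slot 4
883: h=9, probe 9,10 -> slot 10
749: h=0 -> slot 0
155: h=4, probe 4,5 -> slot 5
219: h=5, probe 5,6 -> slot 6
50: h=9, probe 9,10,11 -> slot 11
Table: [749, —, —, —, 631, 155, 219, —, —, 560, 883, 50, —, —, —, —, —]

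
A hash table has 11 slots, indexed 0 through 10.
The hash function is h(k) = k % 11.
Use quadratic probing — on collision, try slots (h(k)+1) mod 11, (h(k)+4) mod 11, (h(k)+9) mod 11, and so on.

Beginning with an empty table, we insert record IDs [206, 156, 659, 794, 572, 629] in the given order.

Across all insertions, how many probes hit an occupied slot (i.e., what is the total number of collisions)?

3

206: h=8 → slot 8
156: h=2 → slot 2
659: h=10 → slot 10
794: h=2, probe 2,3 → slot 3
572: h=0 → slot 0
629: h=2, probe 2,3,6 → slot 6
Table: [572, -, 156, 794, -, -, 629, -, 206, -, 659]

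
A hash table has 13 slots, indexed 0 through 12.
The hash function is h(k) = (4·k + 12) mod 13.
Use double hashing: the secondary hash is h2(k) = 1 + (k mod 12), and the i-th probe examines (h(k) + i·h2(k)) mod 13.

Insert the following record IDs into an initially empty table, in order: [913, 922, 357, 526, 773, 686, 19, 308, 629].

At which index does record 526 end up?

6

913 hashes to 11; slot 11 is free → place at 11.
922 hashes to 8; slot 8 is free → place at 8.
357 hashes to 10; slot 10 is free → place at 10.
526 hashes to 10, h2=11; 10,8 taken → place at 6.
773 hashes to 10, h2=6; 10 taken → place at 3.
686 hashes to 0; slot 0 is free → place at 0.
19 hashes to 10, h2=8; 10 taken → place at 5.
308 hashes to 9; slot 9 is free → place at 9.
629 hashes to 6, h2=6; 6 taken → place at 12.
Table: [686, -, -, 773, -, 19, 526, -, 922, 308, 357, 913, 629]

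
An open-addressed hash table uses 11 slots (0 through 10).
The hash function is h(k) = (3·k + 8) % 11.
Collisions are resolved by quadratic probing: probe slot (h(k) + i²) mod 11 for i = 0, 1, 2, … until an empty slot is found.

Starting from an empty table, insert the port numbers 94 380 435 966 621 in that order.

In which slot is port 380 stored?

94: h=4 => slot 4
380: h=4, probe 4,5 => slot 5
435: h=4, probe 4,5,8 => slot 8
966: h=2 => slot 2
621: h=1 => slot 1
Table: [., 621, 966, ., 94, 380, ., ., 435, ., .]

5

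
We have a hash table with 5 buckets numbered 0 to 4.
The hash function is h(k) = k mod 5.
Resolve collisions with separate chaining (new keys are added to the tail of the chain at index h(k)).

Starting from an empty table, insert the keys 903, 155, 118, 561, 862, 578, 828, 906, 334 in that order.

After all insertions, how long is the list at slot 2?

903 -> bucket 3
155 -> bucket 0
118 -> bucket 3 (collision)
561 -> bucket 1
862 -> bucket 2
578 -> bucket 3 (collision)
828 -> bucket 3 (collision)
906 -> bucket 1 (collision)
334 -> bucket 4
Final buckets:
0: 155
1: 561 -> 906
2: 862
3: 903 -> 118 -> 578 -> 828
4: 334

1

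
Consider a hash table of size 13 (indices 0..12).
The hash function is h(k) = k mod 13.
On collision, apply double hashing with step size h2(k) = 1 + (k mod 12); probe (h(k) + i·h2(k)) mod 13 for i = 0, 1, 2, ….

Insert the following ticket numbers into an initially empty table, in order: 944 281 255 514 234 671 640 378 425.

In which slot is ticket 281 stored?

Insert 944: h=8, slot 8 empty => index 8.
Insert 281: h=8, h2=6, slot 8 occupied => index 1.
Insert 255: h=8, h2=4, slot 8 occupied => index 12.
Insert 514: h=7, slot 7 empty => index 7.
Insert 234: h=0, slot 0 empty => index 0.
Insert 671: h=8, h2=12, slots 8,7 occupied => index 6.
Insert 640: h=3, slot 3 empty => index 3.
Insert 378: h=1, h2=7, slots 1,8 occupied => index 2.
Insert 425: h=9, slot 9 empty => index 9.
Table: [234, 281, 378, 640, ∅, ∅, 671, 514, 944, 425, ∅, ∅, 255]

1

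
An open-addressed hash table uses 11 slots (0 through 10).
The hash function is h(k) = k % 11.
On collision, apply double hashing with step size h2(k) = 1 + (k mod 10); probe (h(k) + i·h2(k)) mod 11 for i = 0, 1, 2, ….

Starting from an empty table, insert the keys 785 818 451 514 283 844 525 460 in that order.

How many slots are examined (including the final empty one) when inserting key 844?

785: h=4 => slot 4
818: h=4, h2=9, probe 4,2 => slot 2
451: h=0 => slot 0
514: h=8 => slot 8
283: h=8, h2=4, probe 8,1 => slot 1
844: h=8, h2=5, probe 8,2,7 => slot 7
525: h=8, h2=6, probe 8,3 => slot 3
460: h=9 => slot 9
Table: [451, 283, 818, 525, 785, _, _, 844, 514, 460, _]

3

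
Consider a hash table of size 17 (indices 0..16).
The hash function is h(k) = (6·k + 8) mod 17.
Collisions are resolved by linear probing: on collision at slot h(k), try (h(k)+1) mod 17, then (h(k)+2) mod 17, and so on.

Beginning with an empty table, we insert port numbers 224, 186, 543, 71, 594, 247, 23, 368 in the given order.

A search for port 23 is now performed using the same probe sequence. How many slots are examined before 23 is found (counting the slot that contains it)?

224: h=9 -> slot 9
186: h=2 -> slot 2
543: h=2, probe 2,3 -> slot 3
71: h=9, probe 9,10 -> slot 10
594: h=2, probe 2,3,4 -> slot 4
247: h=11 -> slot 11
23: h=10, probe 10,11,12 -> slot 12
368: h=6 -> slot 6
Table: [-, -, 186, 543, 594, -, 368, -, -, 224, 71, 247, 23, -, -, -, -]
Lookup 23: h=10, probe 10,11,12 → found at 12.

3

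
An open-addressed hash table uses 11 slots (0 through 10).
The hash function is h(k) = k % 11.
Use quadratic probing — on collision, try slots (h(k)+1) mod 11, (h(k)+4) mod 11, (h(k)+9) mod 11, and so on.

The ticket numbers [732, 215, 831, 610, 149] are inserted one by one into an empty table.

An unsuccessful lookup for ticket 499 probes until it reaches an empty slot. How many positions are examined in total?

732 hashes to 6; slot 6 is free → place at 6.
215 hashes to 6; 6 taken → place at 7.
831 hashes to 6; 6,7 taken → place at 10.
610 hashes to 5; slot 5 is free → place at 5.
149 hashes to 6; 6,7,10 taken → place at 4.
Table: [., ., ., ., 149, 610, 732, 215, ., ., 831]
Lookup 499: h=4, probe 4,5,8 → slot 8 empty, not found.

3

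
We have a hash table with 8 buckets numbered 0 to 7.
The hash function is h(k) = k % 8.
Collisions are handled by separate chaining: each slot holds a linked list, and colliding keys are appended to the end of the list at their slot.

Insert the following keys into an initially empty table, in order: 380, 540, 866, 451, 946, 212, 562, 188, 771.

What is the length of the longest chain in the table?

4

Insert 380: h=4, bucket 4 empty -> new chain.
Insert 540: h=4, bucket 4 nonempty -> append to chain.
Insert 866: h=2, bucket 2 empty -> new chain.
Insert 451: h=3, bucket 3 empty -> new chain.
Insert 946: h=2, bucket 2 nonempty -> append to chain.
Insert 212: h=4, bucket 4 nonempty -> append to chain.
Insert 562: h=2, bucket 2 nonempty -> append to chain.
Insert 188: h=4, bucket 4 nonempty -> append to chain.
Insert 771: h=3, bucket 3 nonempty -> append to chain.
Final buckets:
0: .
1: .
2: 866 -> 946 -> 562
3: 451 -> 771
4: 380 -> 540 -> 212 -> 188
5: .
6: .
7: .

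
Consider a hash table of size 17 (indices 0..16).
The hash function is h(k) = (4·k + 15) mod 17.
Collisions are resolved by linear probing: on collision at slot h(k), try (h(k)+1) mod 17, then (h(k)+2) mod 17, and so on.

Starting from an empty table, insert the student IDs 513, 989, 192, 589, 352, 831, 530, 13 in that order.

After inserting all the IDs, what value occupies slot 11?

989

513: h=10 → slot 10
989: h=10, probe 10,11 → slot 11
192: h=1 → slot 1
589: h=8 → slot 8
352: h=12 → slot 12
831: h=7 → slot 7
530: h=10, probe 10,11,12,13 → slot 13
13: h=16 → slot 16
Table: [∅, 192, ∅, ∅, ∅, ∅, ∅, 831, 589, ∅, 513, 989, 352, 530, ∅, ∅, 13]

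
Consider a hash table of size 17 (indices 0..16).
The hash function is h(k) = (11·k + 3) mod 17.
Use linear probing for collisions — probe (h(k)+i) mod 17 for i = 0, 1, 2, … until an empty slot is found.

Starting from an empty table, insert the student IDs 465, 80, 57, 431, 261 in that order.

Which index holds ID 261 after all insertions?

4

465 hashes to 1; slot 1 is free → place at 1.
80 hashes to 16; slot 16 is free → place at 16.
57 hashes to 1; 1 taken → place at 2.
431 hashes to 1; 1,2 taken → place at 3.
261 hashes to 1; 1,2,3 taken → place at 4.
Table: [., 465, 57, 431, 261, ., ., ., ., ., ., ., ., ., ., ., 80]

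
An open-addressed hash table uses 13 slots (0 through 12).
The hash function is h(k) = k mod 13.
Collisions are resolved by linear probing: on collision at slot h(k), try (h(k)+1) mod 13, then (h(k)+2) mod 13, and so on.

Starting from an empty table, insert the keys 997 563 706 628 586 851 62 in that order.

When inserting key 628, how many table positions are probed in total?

997: h=9 -> slot 9
563: h=4 -> slot 4
706: h=4, probe 4,5 -> slot 5
628: h=4, probe 4,5,6 -> slot 6
586: h=1 -> slot 1
851: h=6, probe 6,7 -> slot 7
62: h=10 -> slot 10
Table: [., 586, ., ., 563, 706, 628, 851, ., 997, 62, ., .]

3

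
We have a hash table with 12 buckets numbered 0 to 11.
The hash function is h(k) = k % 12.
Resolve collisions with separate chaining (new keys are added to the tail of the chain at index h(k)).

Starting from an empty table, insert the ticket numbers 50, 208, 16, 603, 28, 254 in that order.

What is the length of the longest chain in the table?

Insert 50: h=2, bucket 2 empty → new chain.
Insert 208: h=4, bucket 4 empty → new chain.
Insert 16: h=4, bucket 4 nonempty → append to chain.
Insert 603: h=3, bucket 3 empty → new chain.
Insert 28: h=4, bucket 4 nonempty → append to chain.
Insert 254: h=2, bucket 2 nonempty → append to chain.
Final buckets:
0: —
1: —
2: 50 -> 254
3: 603
4: 208 -> 16 -> 28
5: —
6: —
7: —
8: —
9: —
10: —
11: —

3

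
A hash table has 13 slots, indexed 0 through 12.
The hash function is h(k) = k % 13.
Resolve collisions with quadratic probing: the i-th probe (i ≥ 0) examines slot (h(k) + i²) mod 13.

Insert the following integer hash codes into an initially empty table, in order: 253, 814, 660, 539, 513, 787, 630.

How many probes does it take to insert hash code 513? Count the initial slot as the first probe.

4

Insert 253: h=6, slot 6 empty => index 6.
Insert 814: h=8, slot 8 empty => index 8.
Insert 660: h=10, slot 10 empty => index 10.
Insert 539: h=6, slot 6 occupied => index 7.
Insert 513: h=6, slots 6,7,10 occupied => index 2.
Insert 787: h=7, slots 7,8 occupied => index 11.
Insert 630: h=6, slots 6,7,10,2 occupied => index 9.
Table: [—, —, 513, —, —, —, 253, 539, 814, 630, 660, 787, —]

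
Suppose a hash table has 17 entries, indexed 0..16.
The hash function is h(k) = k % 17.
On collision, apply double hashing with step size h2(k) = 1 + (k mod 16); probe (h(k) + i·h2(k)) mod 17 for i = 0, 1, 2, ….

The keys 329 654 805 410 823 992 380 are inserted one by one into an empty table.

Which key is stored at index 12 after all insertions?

Insert 329: h=6, slot 6 empty → index 6.
Insert 654: h=8, slot 8 empty → index 8.
Insert 805: h=6, h2=6, slot 6 occupied → index 12.
Insert 410: h=2, slot 2 empty → index 2.
Insert 823: h=7, slot 7 empty → index 7.
Insert 992: h=6, h2=1, slots 6,7,8 occupied → index 9.
Insert 380: h=6, h2=13, slots 6,2 occupied → index 15.
Table: [-, -, 410, -, -, -, 329, 823, 654, 992, -, -, 805, -, -, 380, -]

805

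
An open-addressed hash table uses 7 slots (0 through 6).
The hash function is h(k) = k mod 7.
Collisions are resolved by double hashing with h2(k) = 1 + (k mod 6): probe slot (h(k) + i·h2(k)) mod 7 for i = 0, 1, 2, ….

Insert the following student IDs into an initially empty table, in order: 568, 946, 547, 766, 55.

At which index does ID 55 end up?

5

568: h=1 => slot 1
946: h=1, h2=5, probe 1,6 => slot 6
547: h=1, h2=2, probe 1,3 => slot 3
766: h=3, h2=5, probe 3,1,6,4 => slot 4
55: h=6, h2=2, probe 6,1,3,5 => slot 5
Table: [., 568, ., 547, 766, 55, 946]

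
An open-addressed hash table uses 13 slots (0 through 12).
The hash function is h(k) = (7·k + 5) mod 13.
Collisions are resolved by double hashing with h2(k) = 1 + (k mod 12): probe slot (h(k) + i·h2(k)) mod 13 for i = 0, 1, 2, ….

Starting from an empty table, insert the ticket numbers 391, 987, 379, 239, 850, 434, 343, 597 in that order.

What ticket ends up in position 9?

343

391 hashes to 12; slot 12 is free -> place at 12.
987 hashes to 11; slot 11 is free -> place at 11.
379 hashes to 6; slot 6 is free -> place at 6.
239 hashes to 1; slot 1 is free -> place at 1.
850 hashes to 1, h2=11; 1,12 taken -> place at 10.
434 hashes to 1, h2=3; 1 taken -> place at 4.
343 hashes to 1, h2=8; 1 taken -> place at 9.
597 hashes to 11, h2=10; 11 taken -> place at 8.
Table: [-, 239, -, -, 434, -, 379, -, 597, 343, 850, 987, 391]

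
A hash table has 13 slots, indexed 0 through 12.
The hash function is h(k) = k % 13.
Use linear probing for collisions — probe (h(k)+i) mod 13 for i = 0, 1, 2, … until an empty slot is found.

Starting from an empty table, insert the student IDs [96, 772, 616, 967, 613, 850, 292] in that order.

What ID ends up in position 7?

616

Insert 96: h=5, slot 5 empty => index 5.
Insert 772: h=5, slot 5 occupied => index 6.
Insert 616: h=5, slots 5,6 occupied => index 7.
Insert 967: h=5, slots 5,6,7 occupied => index 8.
Insert 613: h=2, slot 2 empty => index 2.
Insert 850: h=5, slots 5,6,7,8 occupied => index 9.
Insert 292: h=6, slots 6,7,8,9 occupied => index 10.
Table: [-, -, 613, -, -, 96, 772, 616, 967, 850, 292, -, -]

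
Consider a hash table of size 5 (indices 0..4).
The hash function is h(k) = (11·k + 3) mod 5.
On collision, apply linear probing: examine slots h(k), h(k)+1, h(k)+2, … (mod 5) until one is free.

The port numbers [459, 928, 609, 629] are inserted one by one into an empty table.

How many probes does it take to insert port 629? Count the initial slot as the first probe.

459 hashes to 2; slot 2 is free -> place at 2.
928 hashes to 1; slot 1 is free -> place at 1.
609 hashes to 2; 2 taken -> place at 3.
629 hashes to 2; 2,3 taken -> place at 4.
Table: [—, 928, 459, 609, 629]

3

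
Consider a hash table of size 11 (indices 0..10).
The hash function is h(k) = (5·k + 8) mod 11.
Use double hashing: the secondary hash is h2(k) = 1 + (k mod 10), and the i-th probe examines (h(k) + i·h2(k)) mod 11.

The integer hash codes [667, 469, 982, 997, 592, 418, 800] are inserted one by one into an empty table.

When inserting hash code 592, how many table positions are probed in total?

3

667: h=10 -> slot 10
469: h=10, h2=10, probe 10,9 -> slot 9
982: h=1 -> slot 1
997: h=10, h2=8, probe 10,7 -> slot 7
592: h=9, h2=3, probe 9,1,4 -> slot 4
418: h=8 -> slot 8
800: h=4, h2=1, probe 4,5 -> slot 5
Table: [_, 982, _, _, 592, 800, _, 997, 418, 469, 667]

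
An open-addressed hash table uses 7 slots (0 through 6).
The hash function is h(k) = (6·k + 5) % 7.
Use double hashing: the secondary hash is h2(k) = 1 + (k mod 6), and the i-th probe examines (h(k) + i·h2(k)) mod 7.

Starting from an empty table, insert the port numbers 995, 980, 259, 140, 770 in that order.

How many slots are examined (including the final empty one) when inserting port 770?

995: h=4 => slot 4
980: h=5 => slot 5
259: h=5, h2=2, probe 5,0 => slot 0
140: h=5, h2=3, probe 5,1 => slot 1
770: h=5, h2=3, probe 5,1,4,0,3 => slot 3
Table: [259, 140, _, 770, 995, 980, _]

5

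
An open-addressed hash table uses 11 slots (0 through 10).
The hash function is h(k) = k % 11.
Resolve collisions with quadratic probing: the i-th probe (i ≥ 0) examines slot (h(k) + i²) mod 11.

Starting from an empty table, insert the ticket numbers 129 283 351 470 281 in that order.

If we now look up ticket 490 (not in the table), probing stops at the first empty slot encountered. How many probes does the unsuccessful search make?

2

Insert 129: h=8, slot 8 empty → index 8.
Insert 283: h=8, slot 8 occupied → index 9.
Insert 351: h=10, slot 10 empty → index 10.
Insert 470: h=8, slots 8,9 occupied → index 1.
Insert 281: h=6, slot 6 empty → index 6.
Table: [—, 470, —, —, —, —, 281, —, 129, 283, 351]
Lookup 490: h=6, probe 6,7 → slot 7 empty, not found.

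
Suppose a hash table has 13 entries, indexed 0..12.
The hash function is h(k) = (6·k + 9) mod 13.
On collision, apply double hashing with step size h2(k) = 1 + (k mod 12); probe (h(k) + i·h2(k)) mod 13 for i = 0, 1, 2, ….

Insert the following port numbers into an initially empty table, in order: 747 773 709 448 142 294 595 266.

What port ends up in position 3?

Insert 747: h=6, slot 6 empty → index 6.
Insert 773: h=6, h2=6, slot 6 occupied → index 12.
Insert 709: h=12, h2=2, slot 12 occupied → index 1.
Insert 448: h=6, h2=5, slot 6 occupied → index 11.
Insert 142: h=3, slot 3 empty → index 3.
Insert 294: h=5, slot 5 empty → index 5.
Insert 595: h=4, slot 4 empty → index 4.
Insert 266: h=6, h2=3, slot 6 occupied → index 9.
Table: [_, 709, _, 142, 595, 294, 747, _, _, 266, _, 448, 773]

142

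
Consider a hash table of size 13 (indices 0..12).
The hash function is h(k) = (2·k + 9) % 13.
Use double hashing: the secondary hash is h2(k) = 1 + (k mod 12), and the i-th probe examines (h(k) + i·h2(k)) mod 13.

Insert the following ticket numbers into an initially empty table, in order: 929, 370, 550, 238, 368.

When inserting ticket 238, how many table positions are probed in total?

2

929 hashes to 8; slot 8 is free => place at 8.
370 hashes to 8, h2=11; 8 taken => place at 6.
550 hashes to 4; slot 4 is free => place at 4.
238 hashes to 4, h2=11; 4 taken => place at 2.
368 hashes to 4, h2=9; 4 taken => place at 0.
Table: [368, ∅, 238, ∅, 550, ∅, 370, ∅, 929, ∅, ∅, ∅, ∅]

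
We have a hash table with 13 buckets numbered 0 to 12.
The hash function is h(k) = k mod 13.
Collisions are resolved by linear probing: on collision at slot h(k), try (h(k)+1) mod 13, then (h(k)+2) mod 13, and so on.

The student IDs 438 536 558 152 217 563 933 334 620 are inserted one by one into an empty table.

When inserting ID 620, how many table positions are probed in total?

Insert 438: h=9, slot 9 empty => index 9.
Insert 536: h=3, slot 3 empty => index 3.
Insert 558: h=12, slot 12 empty => index 12.
Insert 152: h=9, slot 9 occupied => index 10.
Insert 217: h=9, slots 9,10 occupied => index 11.
Insert 563: h=4, slot 4 empty => index 4.
Insert 933: h=10, slots 10,11,12 occupied => index 0.
Insert 334: h=9, slots 9,10,11,12,0 occupied => index 1.
Insert 620: h=9, slots 9,10,11,12,0,1 occupied => index 2.
Table: [933, 334, 620, 536, 563, -, -, -, -, 438, 152, 217, 558]

7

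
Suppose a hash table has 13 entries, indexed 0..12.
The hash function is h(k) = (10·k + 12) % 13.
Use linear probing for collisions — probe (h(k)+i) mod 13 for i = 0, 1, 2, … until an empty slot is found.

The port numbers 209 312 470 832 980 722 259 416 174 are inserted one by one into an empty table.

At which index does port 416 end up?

209: h=9 => slot 9
312: h=12 => slot 12
470: h=6 => slot 6
832: h=12, probe 12,0 => slot 0
980: h=10 => slot 10
722: h=4 => slot 4
259: h=2 => slot 2
416: h=12, probe 12,0,1 => slot 1
174: h=10, probe 10,11 => slot 11
Table: [832, 416, 259, ∅, 722, ∅, 470, ∅, ∅, 209, 980, 174, 312]

1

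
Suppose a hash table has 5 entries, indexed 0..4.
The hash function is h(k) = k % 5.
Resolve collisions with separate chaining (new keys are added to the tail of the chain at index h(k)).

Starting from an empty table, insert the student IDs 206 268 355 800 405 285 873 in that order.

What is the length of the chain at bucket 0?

206 → bucket 1
268 → bucket 3
355 → bucket 0
800 → bucket 0 (collision)
405 → bucket 0 (collision)
285 → bucket 0 (collision)
873 → bucket 3 (collision)
Final buckets:
0: 355 -> 800 -> 405 -> 285
1: 206
2: —
3: 268 -> 873
4: —

4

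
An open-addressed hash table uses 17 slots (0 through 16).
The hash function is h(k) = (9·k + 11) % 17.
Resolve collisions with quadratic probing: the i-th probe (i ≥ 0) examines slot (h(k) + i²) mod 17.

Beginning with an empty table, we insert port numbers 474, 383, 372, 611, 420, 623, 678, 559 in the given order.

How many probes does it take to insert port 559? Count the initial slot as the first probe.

Insert 474: h=10, slot 10 empty -> index 10.
Insert 383: h=7, slot 7 empty -> index 7.
Insert 372: h=10, slot 10 occupied -> index 11.
Insert 611: h=2, slot 2 empty -> index 2.
Insert 420: h=0, slot 0 empty -> index 0.
Insert 623: h=8, slot 8 empty -> index 8.
Insert 678: h=10, slots 10,11 occupied -> index 14.
Insert 559: h=10, slots 10,11,14,2 occupied -> index 9.
Table: [420, —, 611, —, —, —, —, 383, 623, 559, 474, 372, —, —, 678, —, —]

5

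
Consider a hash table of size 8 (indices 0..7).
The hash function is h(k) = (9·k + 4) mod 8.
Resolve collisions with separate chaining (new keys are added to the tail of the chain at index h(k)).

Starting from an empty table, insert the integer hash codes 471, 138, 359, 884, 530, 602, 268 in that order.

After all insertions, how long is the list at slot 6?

3

471 → bucket 3
138 → bucket 6
359 → bucket 3 (collision)
884 → bucket 0
530 → bucket 6 (collision)
602 → bucket 6 (collision)
268 → bucket 0 (collision)
Final buckets:
0: 884 -> 268
1: —
2: —
3: 471 -> 359
4: —
5: —
6: 138 -> 530 -> 602
7: —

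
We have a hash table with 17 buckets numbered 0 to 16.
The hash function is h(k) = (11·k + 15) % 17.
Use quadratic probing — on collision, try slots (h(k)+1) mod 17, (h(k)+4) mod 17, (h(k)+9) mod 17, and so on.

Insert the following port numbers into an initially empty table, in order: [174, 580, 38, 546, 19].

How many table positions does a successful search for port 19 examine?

3

Insert 174: h=8, slot 8 empty → index 8.
Insert 580: h=3, slot 3 empty → index 3.
Insert 38: h=8, slot 8 occupied → index 9.
Insert 546: h=3, slot 3 occupied → index 4.
Insert 19: h=3, slots 3,4 occupied → index 7.
Table: [∅, ∅, ∅, 580, 546, ∅, ∅, 19, 174, 38, ∅, ∅, ∅, ∅, ∅, ∅, ∅]
Lookup 19: h=3, probe 3,4,7 → found at 7.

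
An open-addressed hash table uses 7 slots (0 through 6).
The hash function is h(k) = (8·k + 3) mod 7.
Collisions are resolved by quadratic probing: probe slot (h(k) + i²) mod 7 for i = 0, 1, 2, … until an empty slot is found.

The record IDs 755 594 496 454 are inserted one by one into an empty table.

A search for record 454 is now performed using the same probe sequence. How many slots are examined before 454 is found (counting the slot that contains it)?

755 hashes to 2; slot 2 is free → place at 2.
594 hashes to 2; 2 taken → place at 3.
496 hashes to 2; 2,3 taken → place at 6.
454 hashes to 2; 2,3,6 taken → place at 4.
Table: [∅, ∅, 755, 594, 454, ∅, 496]
Lookup 454: h=2, probe 2,3,6,4 → found at 4.

4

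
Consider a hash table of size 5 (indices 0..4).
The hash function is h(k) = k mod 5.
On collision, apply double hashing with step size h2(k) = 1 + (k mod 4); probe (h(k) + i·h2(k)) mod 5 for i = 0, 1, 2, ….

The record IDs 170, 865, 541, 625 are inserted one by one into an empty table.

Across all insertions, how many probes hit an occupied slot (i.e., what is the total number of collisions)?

3

170 hashes to 0; slot 0 is free → place at 0.
865 hashes to 0, h2=2; 0 taken → place at 2.
541 hashes to 1; slot 1 is free → place at 1.
625 hashes to 0, h2=2; 0,2 taken → place at 4.
Table: [170, 541, 865, —, 625]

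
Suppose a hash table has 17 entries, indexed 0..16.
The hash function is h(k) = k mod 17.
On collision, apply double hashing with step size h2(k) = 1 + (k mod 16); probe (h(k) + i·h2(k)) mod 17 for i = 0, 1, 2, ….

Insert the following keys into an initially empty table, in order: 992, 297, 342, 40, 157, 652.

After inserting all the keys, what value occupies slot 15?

40

992 hashes to 6; slot 6 is free → place at 6.
297 hashes to 8; slot 8 is free → place at 8.
342 hashes to 2; slot 2 is free → place at 2.
40 hashes to 6, h2=9; 6 taken → place at 15.
157 hashes to 4; slot 4 is free → place at 4.
652 hashes to 6, h2=13; 6,2,15 taken → place at 11.
Table: [., ., 342, ., 157, ., 992, ., 297, ., ., 652, ., ., ., 40, .]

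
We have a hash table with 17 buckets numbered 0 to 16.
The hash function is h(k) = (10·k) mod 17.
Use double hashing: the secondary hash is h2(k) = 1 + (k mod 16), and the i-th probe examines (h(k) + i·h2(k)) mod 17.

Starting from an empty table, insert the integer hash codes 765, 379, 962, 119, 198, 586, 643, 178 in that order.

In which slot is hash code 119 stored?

8

Insert 765: h=0, slot 0 empty -> index 0.
Insert 379: h=16, slot 16 empty -> index 16.
Insert 962: h=15, slot 15 empty -> index 15.
Insert 119: h=0, h2=8, slot 0 occupied -> index 8.
Insert 198: h=8, h2=7, slots 8,15 occupied -> index 5.
Insert 586: h=12, slot 12 empty -> index 12.
Insert 643: h=4, slot 4 empty -> index 4.
Insert 178: h=12, h2=3, slots 12,15 occupied -> index 1.
Table: [765, 178, -, -, 643, 198, -, -, 119, -, -, -, 586, -, -, 962, 379]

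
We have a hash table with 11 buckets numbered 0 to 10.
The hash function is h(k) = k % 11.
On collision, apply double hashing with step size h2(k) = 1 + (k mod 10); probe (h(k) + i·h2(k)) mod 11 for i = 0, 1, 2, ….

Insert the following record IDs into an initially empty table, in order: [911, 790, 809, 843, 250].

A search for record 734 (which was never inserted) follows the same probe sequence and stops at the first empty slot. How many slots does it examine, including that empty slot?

911: h=9 -> slot 9
790: h=9, h2=1, probe 9,10 -> slot 10
809: h=6 -> slot 6
843: h=7 -> slot 7
250: h=8 -> slot 8
Table: [∅, ∅, ∅, ∅, ∅, ∅, 809, 843, 250, 911, 790]
Lookup 734: h=8, h2=5, probe 8,2 → slot 2 empty, not found.

2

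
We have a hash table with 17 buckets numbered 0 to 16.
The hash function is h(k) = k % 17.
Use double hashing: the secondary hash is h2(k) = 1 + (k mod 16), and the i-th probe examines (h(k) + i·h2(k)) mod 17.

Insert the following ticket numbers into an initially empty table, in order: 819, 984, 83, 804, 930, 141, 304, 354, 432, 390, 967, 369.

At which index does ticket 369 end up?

Insert 819: h=3, slot 3 empty → index 3.
Insert 984: h=15, slot 15 empty → index 15.
Insert 83: h=15, h2=4, slot 15 occupied → index 2.
Insert 804: h=5, slot 5 empty → index 5.
Insert 930: h=12, slot 12 empty → index 12.
Insert 141: h=5, h2=14, slots 5,2 occupied → index 16.
Insert 304: h=15, h2=1, slots 15,16 occupied → index 0.
Insert 354: h=14, slot 14 empty → index 14.
Insert 432: h=7, slot 7 empty → index 7.
Insert 390: h=16, h2=7, slot 16 occupied → index 6.
Insert 967: h=15, h2=8, slots 15,6,14,5 occupied → index 13.
Insert 369: h=12, h2=2, slots 12,14,16 occupied → index 1.
Table: [304, 369, 83, 819, _, 804, 390, 432, _, _, _, _, 930, 967, 354, 984, 141]

1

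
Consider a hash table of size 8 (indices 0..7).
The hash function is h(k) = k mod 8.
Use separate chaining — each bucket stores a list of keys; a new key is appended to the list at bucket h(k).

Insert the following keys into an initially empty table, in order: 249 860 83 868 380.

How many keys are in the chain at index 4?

3

249 -> bucket 1
860 -> bucket 4
83 -> bucket 3
868 -> bucket 4 (collision)
380 -> bucket 4 (collision)
Final buckets:
0: —
1: 249
2: —
3: 83
4: 860 -> 868 -> 380
5: —
6: —
7: —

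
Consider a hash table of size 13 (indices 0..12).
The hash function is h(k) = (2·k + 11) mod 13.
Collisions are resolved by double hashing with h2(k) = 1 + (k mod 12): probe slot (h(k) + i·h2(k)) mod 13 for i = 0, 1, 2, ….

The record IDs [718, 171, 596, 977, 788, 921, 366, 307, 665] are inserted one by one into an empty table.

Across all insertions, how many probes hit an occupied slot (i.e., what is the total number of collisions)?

12

718 hashes to 4; slot 4 is free → place at 4.
171 hashes to 2; slot 2 is free → place at 2.
596 hashes to 7; slot 7 is free → place at 7.
977 hashes to 2, h2=6; 2 taken → place at 8.
788 hashes to 1; slot 1 is free → place at 1.
921 hashes to 7, h2=10; 7,4,1 taken → place at 11.
366 hashes to 2, h2=7; 2 taken → place at 9.
307 hashes to 1, h2=8; 1,9,4 taken → place at 12.
665 hashes to 2, h2=6; 2,8,1,7 taken → place at 0.
Table: [665, 788, 171, ∅, 718, ∅, ∅, 596, 977, 366, ∅, 921, 307]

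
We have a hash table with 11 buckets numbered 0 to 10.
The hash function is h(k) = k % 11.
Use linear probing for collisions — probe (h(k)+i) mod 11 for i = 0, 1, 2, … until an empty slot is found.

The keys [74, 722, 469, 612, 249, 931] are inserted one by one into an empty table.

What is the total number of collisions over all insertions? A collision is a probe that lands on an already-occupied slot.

Insert 74: h=8, slot 8 empty → index 8.
Insert 722: h=7, slot 7 empty → index 7.
Insert 469: h=7, slots 7,8 occupied → index 9.
Insert 612: h=7, slots 7,8,9 occupied → index 10.
Insert 249: h=7, slots 7,8,9,10 occupied → index 0.
Insert 931: h=7, slots 7,8,9,10,0 occupied → index 1.
Table: [249, 931, ., ., ., ., ., 722, 74, 469, 612]

14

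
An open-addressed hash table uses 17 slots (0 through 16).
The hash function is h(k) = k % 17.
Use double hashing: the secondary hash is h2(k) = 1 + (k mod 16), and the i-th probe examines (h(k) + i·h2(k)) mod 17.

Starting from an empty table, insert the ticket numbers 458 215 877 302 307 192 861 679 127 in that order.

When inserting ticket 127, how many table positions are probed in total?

3

458: h=16 -> slot 16
215: h=11 -> slot 11
877: h=10 -> slot 10
302: h=13 -> slot 13
307: h=1 -> slot 1
192: h=5 -> slot 5
861: h=11, h2=14, probe 11,8 -> slot 8
679: h=16, h2=8, probe 16,7 -> slot 7
127: h=8, h2=16, probe 8,7,6 -> slot 6
Table: [—, 307, —, —, —, 192, 127, 679, 861, —, 877, 215, —, 302, —, —, 458]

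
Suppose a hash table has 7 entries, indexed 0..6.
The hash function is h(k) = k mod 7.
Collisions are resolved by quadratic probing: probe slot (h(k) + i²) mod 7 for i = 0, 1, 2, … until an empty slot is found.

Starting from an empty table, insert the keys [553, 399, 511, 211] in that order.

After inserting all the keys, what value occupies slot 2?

211

553: h=0 -> slot 0
399: h=0, probe 0,1 -> slot 1
511: h=0, probe 0,1,4 -> slot 4
211: h=1, probe 1,2 -> slot 2
Table: [553, 399, 211, _, 511, _, _]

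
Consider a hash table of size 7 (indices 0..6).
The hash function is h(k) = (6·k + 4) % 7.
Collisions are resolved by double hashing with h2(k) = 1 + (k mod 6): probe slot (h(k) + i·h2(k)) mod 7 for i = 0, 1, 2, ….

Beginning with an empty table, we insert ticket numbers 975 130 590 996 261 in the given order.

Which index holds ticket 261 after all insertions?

975 hashes to 2; slot 2 is free -> place at 2.
130 hashes to 0; slot 0 is free -> place at 0.
590 hashes to 2, h2=3; 2 taken -> place at 5.
996 hashes to 2, h2=1; 2 taken -> place at 3.
261 hashes to 2, h2=4; 2 taken -> place at 6.
Table: [130, —, 975, 996, —, 590, 261]

6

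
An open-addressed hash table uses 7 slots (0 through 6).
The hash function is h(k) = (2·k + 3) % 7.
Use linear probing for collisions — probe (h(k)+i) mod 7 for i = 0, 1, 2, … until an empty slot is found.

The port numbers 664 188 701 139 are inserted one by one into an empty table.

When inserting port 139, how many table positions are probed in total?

664: h=1 => slot 1
188: h=1, probe 1,2 => slot 2
701: h=5 => slot 5
139: h=1, probe 1,2,3 => slot 3
Table: [., 664, 188, 139, ., 701, .]

3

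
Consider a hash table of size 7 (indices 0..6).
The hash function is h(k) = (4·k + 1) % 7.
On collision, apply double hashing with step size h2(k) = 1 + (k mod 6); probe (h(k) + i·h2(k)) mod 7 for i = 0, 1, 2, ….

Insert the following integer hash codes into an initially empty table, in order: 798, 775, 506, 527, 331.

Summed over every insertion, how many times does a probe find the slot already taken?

4

798: h=1 => slot 1
775: h=0 => slot 0
506: h=2 => slot 2
527: h=2, h2=6, probe 2,1,0,6 => slot 6
331: h=2, h2=2, probe 2,4 => slot 4
Table: [775, 798, 506, —, 331, —, 527]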